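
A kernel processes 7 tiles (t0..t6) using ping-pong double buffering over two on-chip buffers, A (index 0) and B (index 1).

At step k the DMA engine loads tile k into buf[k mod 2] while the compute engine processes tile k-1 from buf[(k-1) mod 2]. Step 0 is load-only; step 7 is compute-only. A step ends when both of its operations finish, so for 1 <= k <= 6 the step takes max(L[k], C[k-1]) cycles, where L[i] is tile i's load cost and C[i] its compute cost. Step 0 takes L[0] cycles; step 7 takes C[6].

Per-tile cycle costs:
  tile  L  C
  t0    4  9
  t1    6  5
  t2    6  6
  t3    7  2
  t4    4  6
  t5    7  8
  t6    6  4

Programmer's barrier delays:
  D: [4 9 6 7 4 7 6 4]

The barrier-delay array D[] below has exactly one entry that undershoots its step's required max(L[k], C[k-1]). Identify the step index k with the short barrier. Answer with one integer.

hazard at step 6

step 0: need L[0]=4 = 4; D[0]=4 ok
step 1: need max(L[1]=6,C[0]=9) = 9; D[1]=9 ok
step 2: need max(L[2]=6,C[1]=5) = 6; D[2]=6 ok
step 3: need max(L[3]=7,C[2]=6) = 7; D[3]=7 ok
step 4: need max(L[4]=4,C[3]=2) = 4; D[4]=4 ok
step 5: need max(L[5]=7,C[4]=6) = 7; D[5]=7 ok
step 6: need max(L[6]=6,C[5]=8) = 8; D[6]=6 SHORT
step 7: need C[6]=4 = 4; D[7]=4 ok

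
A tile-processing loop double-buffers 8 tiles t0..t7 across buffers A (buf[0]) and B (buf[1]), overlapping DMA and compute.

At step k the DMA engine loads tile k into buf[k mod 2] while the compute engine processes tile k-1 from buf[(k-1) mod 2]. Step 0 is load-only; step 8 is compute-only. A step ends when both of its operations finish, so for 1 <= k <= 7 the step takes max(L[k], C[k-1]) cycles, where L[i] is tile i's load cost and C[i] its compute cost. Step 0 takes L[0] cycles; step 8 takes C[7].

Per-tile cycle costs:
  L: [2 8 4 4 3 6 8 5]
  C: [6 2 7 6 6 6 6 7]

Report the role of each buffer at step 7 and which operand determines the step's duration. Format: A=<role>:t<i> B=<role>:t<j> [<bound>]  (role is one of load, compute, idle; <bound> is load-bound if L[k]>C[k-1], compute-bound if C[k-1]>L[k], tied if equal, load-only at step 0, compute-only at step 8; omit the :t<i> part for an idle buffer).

step 0: L[0]=2 → dur=2, Σ=2 | A=load:t0 B=idle [load-only]
step 1: L[1]=8 C[0]=6 → dur=8, Σ=10 | A=compute:t0 B=load:t1 [load-bound]
step 2: L[2]=4 C[1]=2 → dur=4, Σ=14 | A=load:t2 B=compute:t1 [load-bound]
step 3: L[3]=4 C[2]=7 → dur=7, Σ=21 | A=compute:t2 B=load:t3 [compute-bound]
step 4: L[4]=3 C[3]=6 → dur=6, Σ=27 | A=load:t4 B=compute:t3 [compute-bound]
step 5: L[5]=6 C[4]=6 → dur=6, Σ=33 | A=compute:t4 B=load:t5 [tied]
step 6: L[6]=8 C[5]=6 → dur=8, Σ=41 | A=load:t6 B=compute:t5 [load-bound]
step 7: L[7]=5 C[6]=6 → dur=6, Σ=47 | A=compute:t6 B=load:t7 [compute-bound]
step 8: C[7]=7 → dur=7, Σ=54 | A=idle B=compute:t7 [compute-only]

step 7: A=compute:t6 B=load:t7 [compute-bound]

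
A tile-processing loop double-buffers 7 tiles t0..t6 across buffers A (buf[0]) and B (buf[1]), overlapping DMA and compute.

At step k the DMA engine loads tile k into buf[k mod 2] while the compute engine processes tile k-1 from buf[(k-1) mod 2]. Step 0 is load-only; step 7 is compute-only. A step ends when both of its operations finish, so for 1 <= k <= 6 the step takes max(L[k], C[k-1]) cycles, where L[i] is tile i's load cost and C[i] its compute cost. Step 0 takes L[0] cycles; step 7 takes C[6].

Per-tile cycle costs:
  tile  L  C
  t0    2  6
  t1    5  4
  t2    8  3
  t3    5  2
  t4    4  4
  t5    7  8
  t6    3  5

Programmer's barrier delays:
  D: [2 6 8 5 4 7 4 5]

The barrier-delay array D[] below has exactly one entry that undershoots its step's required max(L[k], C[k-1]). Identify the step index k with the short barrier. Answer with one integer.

hazard at step 6

[0] required=L[0]=2=2 vs D=2 ok
[1] required=max(L[1]=5,C[0]=6)=6 vs D=6 ok
[2] required=max(L[2]=8,C[1]=4)=8 vs D=8 ok
[3] required=max(L[3]=5,C[2]=3)=5 vs D=5 ok
[4] required=max(L[4]=4,C[3]=2)=4 vs D=4 ok
[5] required=max(L[5]=7,C[4]=4)=7 vs D=7 ok
[6] required=max(L[6]=3,C[5]=8)=8 vs D=4 SHORT
[7] required=C[6]=5=5 vs D=5 ok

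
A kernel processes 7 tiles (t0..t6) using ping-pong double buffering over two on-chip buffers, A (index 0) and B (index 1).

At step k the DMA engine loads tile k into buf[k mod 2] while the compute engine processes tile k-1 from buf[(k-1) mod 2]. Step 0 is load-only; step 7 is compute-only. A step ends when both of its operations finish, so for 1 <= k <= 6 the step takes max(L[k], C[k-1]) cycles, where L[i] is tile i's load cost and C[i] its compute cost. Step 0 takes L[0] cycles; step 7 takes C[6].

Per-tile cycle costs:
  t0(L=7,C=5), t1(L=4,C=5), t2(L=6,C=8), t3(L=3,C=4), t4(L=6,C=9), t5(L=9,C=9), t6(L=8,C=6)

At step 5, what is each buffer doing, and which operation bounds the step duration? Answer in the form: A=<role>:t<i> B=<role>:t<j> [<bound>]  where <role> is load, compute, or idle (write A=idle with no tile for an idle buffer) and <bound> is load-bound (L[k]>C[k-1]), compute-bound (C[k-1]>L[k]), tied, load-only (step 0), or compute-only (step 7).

step 5: A=compute:t4 B=load:t5 [tied]

[0] DMA t0→A (7c) ∥ CU idle ⇒ 7c, clock 7
[1] DMA t1→B (4c) ∥ CU A:t0 (5c) ⇒ 5c, clock 12
[2] DMA t2→A (6c) ∥ CU B:t1 (5c) ⇒ 6c, clock 18
[3] DMA t3→B (3c) ∥ CU A:t2 (8c) ⇒ 8c, clock 26
[4] DMA t4→A (6c) ∥ CU B:t3 (4c) ⇒ 6c, clock 32
[5] DMA t5→B (9c) ∥ CU A:t4 (9c) ⇒ 9c, clock 41
[6] DMA t6→A (8c) ∥ CU B:t5 (9c) ⇒ 9c, clock 50
[7] DMA idle ∥ CU A:t6 (6c) ⇒ 6c, clock 56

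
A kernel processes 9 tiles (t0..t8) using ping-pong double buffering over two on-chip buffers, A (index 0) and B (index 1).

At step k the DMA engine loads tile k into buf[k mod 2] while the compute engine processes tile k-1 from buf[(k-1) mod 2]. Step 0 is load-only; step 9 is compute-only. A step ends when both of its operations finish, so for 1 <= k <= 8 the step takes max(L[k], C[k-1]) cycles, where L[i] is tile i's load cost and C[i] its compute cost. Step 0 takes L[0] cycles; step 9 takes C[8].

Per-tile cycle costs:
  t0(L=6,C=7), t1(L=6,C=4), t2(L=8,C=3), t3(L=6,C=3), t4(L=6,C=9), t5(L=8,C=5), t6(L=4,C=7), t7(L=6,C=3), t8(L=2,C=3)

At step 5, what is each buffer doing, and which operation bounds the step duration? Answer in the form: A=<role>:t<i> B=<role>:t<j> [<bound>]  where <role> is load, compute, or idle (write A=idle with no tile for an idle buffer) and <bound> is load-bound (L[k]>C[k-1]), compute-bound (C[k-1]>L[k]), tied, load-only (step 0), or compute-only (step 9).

step 5: A=compute:t4 B=load:t5 [compute-bound]

step 0: L[0]=6 → dur=6, Σ=6 | A=load:t0 B=idle [load-only]
step 1: L[1]=6 C[0]=7 → dur=7, Σ=13 | A=compute:t0 B=load:t1 [compute-bound]
step 2: L[2]=8 C[1]=4 → dur=8, Σ=21 | A=load:t2 B=compute:t1 [load-bound]
step 3: L[3]=6 C[2]=3 → dur=6, Σ=27 | A=compute:t2 B=load:t3 [load-bound]
step 4: L[4]=6 C[3]=3 → dur=6, Σ=33 | A=load:t4 B=compute:t3 [load-bound]
step 5: L[5]=8 C[4]=9 → dur=9, Σ=42 | A=compute:t4 B=load:t5 [compute-bound]
step 6: L[6]=4 C[5]=5 → dur=5, Σ=47 | A=load:t6 B=compute:t5 [compute-bound]
step 7: L[7]=6 C[6]=7 → dur=7, Σ=54 | A=compute:t6 B=load:t7 [compute-bound]
step 8: L[8]=2 C[7]=3 → dur=3, Σ=57 | A=load:t8 B=compute:t7 [compute-bound]
step 9: C[8]=3 → dur=3, Σ=60 | A=compute:t8 B=idle [compute-only]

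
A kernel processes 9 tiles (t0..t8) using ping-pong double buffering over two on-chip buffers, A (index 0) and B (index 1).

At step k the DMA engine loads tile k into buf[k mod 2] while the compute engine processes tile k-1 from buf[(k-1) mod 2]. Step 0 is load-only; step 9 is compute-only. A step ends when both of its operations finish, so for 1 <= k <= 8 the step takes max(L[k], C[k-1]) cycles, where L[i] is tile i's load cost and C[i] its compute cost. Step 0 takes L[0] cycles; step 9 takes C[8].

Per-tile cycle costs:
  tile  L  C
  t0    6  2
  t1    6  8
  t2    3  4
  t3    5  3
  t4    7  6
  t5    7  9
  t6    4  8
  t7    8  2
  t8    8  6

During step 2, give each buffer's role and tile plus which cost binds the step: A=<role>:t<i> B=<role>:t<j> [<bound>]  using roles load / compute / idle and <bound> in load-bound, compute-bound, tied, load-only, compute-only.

k=0 load=t0/6c comp=- wait=6 total=6
k=1 load=t1/6c comp=t0/2c wait=6 total=12
k=2 load=t2/3c comp=t1/8c wait=8 total=20
k=3 load=t3/5c comp=t2/4c wait=5 total=25
k=4 load=t4/7c comp=t3/3c wait=7 total=32
k=5 load=t5/7c comp=t4/6c wait=7 total=39
k=6 load=t6/4c comp=t5/9c wait=9 total=48
k=7 load=t7/8c comp=t6/8c wait=8 total=56
k=8 load=t8/8c comp=t7/2c wait=8 total=64
k=9 load=- comp=t8/6c wait=6 total=70

step 2: A=load:t2 B=compute:t1 [compute-bound]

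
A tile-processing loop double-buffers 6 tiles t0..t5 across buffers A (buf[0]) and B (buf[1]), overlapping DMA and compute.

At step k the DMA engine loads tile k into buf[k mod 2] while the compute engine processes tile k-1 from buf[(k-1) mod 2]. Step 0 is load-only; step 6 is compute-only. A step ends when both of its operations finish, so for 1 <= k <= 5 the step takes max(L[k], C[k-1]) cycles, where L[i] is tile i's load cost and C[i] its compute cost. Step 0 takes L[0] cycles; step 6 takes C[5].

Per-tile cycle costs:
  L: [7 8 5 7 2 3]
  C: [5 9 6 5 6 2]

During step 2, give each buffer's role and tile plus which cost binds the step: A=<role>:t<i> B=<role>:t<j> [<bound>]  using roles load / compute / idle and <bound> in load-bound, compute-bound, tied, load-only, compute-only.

step 2: A=load:t2 B=compute:t1 [compute-bound]

k=0 load=t0/7c comp=- wait=7 total=7
k=1 load=t1/8c comp=t0/5c wait=8 total=15
k=2 load=t2/5c comp=t1/9c wait=9 total=24
k=3 load=t3/7c comp=t2/6c wait=7 total=31
k=4 load=t4/2c comp=t3/5c wait=5 total=36
k=5 load=t5/3c comp=t4/6c wait=6 total=42
k=6 load=- comp=t5/2c wait=2 total=44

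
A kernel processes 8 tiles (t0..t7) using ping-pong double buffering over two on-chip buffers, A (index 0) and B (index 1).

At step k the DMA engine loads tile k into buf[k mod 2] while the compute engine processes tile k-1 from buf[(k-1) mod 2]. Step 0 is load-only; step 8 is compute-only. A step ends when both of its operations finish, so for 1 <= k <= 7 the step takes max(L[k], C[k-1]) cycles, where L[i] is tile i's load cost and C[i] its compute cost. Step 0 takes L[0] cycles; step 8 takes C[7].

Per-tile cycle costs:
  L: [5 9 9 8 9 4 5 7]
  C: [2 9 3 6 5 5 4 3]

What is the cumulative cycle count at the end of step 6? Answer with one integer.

k=0 load=t0/5c comp=- wait=5 total=5
k=1 load=t1/9c comp=t0/2c wait=9 total=14
k=2 load=t2/9c comp=t1/9c wait=9 total=23
k=3 load=t3/8c comp=t2/3c wait=8 total=31
k=4 load=t4/9c comp=t3/6c wait=9 total=40
k=5 load=t5/4c comp=t4/5c wait=5 total=45
k=6 load=t6/5c comp=t5/5c wait=5 total=50
k=7 load=t7/7c comp=t6/4c wait=7 total=57
k=8 load=- comp=t7/3c wait=3 total=60

end_cycle[6] = 50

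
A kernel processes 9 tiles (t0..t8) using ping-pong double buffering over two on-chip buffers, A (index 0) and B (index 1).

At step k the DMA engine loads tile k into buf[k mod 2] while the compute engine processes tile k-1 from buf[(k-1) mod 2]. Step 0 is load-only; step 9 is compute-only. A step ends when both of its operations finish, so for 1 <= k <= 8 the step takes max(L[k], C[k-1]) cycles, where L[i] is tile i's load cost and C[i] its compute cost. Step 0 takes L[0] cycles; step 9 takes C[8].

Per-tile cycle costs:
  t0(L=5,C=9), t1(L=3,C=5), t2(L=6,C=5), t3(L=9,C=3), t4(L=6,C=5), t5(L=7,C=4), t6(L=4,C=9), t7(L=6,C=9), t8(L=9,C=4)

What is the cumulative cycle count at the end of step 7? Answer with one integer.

step 0: L[0]=5 → dur=5, Σ=5 | A=load:t0 B=idle [load-only]
step 1: L[1]=3 C[0]=9 → dur=9, Σ=14 | A=compute:t0 B=load:t1 [compute-bound]
step 2: L[2]=6 C[1]=5 → dur=6, Σ=20 | A=load:t2 B=compute:t1 [load-bound]
step 3: L[3]=9 C[2]=5 → dur=9, Σ=29 | A=compute:t2 B=load:t3 [load-bound]
step 4: L[4]=6 C[3]=3 → dur=6, Σ=35 | A=load:t4 B=compute:t3 [load-bound]
step 5: L[5]=7 C[4]=5 → dur=7, Σ=42 | A=compute:t4 B=load:t5 [load-bound]
step 6: L[6]=4 C[5]=4 → dur=4, Σ=46 | A=load:t6 B=compute:t5 [tied]
step 7: L[7]=6 C[6]=9 → dur=9, Σ=55 | A=compute:t6 B=load:t7 [compute-bound]
step 8: L[8]=9 C[7]=9 → dur=9, Σ=64 | A=load:t8 B=compute:t7 [tied]
step 9: C[8]=4 → dur=4, Σ=68 | A=compute:t8 B=idle [compute-only]

end_cycle[7] = 55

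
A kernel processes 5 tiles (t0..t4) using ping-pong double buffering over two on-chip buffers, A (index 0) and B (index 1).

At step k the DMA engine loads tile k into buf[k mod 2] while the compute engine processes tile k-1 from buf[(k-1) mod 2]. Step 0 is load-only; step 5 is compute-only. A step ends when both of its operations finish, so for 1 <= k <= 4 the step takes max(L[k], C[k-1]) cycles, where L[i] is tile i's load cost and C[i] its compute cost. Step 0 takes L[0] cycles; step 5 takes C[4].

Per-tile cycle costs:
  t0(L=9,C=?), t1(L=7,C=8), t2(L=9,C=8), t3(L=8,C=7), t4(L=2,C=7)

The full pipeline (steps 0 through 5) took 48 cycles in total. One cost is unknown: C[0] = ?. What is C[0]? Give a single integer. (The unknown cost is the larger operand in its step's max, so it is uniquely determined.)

C[0] = 8

step 0 | dur = L[0]=9 = 9
step 1 | dur = max(L[1]=7, C[0]=?) = C[0]  (unknown; binding)
step 2 | dur = max(L[2]=9, C[1]=8) = 9
step 3 | dur = max(L[3]=8, C[2]=8) = 8
step 4 | dur = max(L[4]=2, C[3]=7) = 7
step 5 | dur = C[4]=7 = 7
sum of known step durations = 40
dur[1] = total - known = 48 - 40 = 8
C[0] is the binding max in step 1, so C[0] = dur[1] = 8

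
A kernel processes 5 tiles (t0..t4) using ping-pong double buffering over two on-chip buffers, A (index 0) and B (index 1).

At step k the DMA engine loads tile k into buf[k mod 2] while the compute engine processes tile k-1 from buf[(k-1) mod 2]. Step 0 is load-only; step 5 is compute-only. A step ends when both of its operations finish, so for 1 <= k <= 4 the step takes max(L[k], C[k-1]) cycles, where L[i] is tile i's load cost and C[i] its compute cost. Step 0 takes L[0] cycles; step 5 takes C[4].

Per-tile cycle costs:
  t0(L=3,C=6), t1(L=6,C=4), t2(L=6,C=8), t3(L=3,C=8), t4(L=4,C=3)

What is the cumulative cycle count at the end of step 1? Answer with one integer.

end_cycle[1] = 9

k=0 load=t0/3c comp=- wait=3 total=3
k=1 load=t1/6c comp=t0/6c wait=6 total=9
k=2 load=t2/6c comp=t1/4c wait=6 total=15
k=3 load=t3/3c comp=t2/8c wait=8 total=23
k=4 load=t4/4c comp=t3/8c wait=8 total=31
k=5 load=- comp=t4/3c wait=3 total=34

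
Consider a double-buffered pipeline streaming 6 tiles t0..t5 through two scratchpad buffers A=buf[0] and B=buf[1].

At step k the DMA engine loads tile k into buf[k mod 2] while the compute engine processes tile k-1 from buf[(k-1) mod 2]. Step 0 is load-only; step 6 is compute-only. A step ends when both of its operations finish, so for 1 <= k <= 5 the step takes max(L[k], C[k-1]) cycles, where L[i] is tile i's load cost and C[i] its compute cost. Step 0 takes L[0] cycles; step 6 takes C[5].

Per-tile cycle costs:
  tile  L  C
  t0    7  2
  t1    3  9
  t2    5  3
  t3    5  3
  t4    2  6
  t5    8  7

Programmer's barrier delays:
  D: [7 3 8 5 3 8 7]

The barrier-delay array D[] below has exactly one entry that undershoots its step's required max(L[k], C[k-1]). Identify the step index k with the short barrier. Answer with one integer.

[0] required=L[0]=7=7 vs D=7 ok
[1] required=max(L[1]=3,C[0]=2)=3 vs D=3 ok
[2] required=max(L[2]=5,C[1]=9)=9 vs D=8 SHORT
[3] required=max(L[3]=5,C[2]=3)=5 vs D=5 ok
[4] required=max(L[4]=2,C[3]=3)=3 vs D=3 ok
[5] required=max(L[5]=8,C[4]=6)=8 vs D=8 ok
[6] required=C[5]=7=7 vs D=7 ok

hazard at step 2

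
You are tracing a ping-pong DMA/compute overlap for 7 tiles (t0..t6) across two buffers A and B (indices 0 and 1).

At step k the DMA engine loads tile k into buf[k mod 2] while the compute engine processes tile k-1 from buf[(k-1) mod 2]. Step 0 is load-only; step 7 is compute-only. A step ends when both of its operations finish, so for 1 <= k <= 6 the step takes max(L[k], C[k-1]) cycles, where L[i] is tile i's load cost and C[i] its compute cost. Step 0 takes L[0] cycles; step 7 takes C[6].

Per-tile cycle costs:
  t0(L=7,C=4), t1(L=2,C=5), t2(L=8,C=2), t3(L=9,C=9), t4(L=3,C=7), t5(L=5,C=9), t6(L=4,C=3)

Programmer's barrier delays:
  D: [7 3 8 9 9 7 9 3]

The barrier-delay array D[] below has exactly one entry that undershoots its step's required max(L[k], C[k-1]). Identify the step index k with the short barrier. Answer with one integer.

k=0 barrier L[0]=7→7c, D[0]=7 ok
k=1 barrier max(L[1]=2,C[0]=4)→4c, D[1]=3 SHORT
k=2 barrier max(L[2]=8,C[1]=5)→8c, D[2]=8 ok
k=3 barrier max(L[3]=9,C[2]=2)→9c, D[3]=9 ok
k=4 barrier max(L[4]=3,C[3]=9)→9c, D[4]=9 ok
k=5 barrier max(L[5]=5,C[4]=7)→7c, D[5]=7 ok
k=6 barrier max(L[6]=4,C[5]=9)→9c, D[6]=9 ok
k=7 barrier C[6]=3→3c, D[7]=3 ok

hazard at step 1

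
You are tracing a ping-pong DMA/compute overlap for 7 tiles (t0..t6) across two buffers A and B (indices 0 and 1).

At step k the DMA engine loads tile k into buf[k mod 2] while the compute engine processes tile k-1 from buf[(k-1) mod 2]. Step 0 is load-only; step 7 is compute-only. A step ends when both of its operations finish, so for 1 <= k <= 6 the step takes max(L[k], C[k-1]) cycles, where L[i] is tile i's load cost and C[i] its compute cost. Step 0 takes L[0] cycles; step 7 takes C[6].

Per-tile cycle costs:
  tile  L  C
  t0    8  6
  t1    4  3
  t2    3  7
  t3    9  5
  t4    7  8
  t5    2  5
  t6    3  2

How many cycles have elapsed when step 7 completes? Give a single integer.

k=0 load=t0/8c comp=- wait=8 total=8
k=1 load=t1/4c comp=t0/6c wait=6 total=14
k=2 load=t2/3c comp=t1/3c wait=3 total=17
k=3 load=t3/9c comp=t2/7c wait=9 total=26
k=4 load=t4/7c comp=t3/5c wait=7 total=33
k=5 load=t5/2c comp=t4/8c wait=8 total=41
k=6 load=t6/3c comp=t5/5c wait=5 total=46
k=7 load=- comp=t6/2c wait=2 total=48

end_cycle[7] = 48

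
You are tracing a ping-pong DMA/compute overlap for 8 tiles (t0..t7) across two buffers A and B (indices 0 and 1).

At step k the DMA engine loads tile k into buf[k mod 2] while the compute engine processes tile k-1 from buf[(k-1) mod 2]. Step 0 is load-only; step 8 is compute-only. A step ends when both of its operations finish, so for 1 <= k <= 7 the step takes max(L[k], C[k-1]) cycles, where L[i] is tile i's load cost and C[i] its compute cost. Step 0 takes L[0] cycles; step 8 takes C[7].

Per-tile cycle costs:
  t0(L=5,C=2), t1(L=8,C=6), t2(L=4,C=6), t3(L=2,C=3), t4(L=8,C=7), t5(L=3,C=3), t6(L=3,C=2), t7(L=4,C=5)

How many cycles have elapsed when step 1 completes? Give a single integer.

end_cycle[1] = 13

k=0 load=t0/5c comp=- wait=5 total=5
k=1 load=t1/8c comp=t0/2c wait=8 total=13
k=2 load=t2/4c comp=t1/6c wait=6 total=19
k=3 load=t3/2c comp=t2/6c wait=6 total=25
k=4 load=t4/8c comp=t3/3c wait=8 total=33
k=5 load=t5/3c comp=t4/7c wait=7 total=40
k=6 load=t6/3c comp=t5/3c wait=3 total=43
k=7 load=t7/4c comp=t6/2c wait=4 total=47
k=8 load=- comp=t7/5c wait=5 total=52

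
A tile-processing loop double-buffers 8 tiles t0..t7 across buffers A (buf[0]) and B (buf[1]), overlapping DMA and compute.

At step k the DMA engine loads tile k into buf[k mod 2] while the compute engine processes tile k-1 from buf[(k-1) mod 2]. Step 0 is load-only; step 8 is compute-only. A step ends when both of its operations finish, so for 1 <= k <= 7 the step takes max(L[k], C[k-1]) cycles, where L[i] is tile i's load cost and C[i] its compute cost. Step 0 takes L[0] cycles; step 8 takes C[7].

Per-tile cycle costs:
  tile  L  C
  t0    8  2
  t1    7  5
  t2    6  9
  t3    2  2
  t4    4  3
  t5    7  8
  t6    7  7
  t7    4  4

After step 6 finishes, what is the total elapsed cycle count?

  0. 8=8c; end=8; A:t0 B:-
  1. max(7,2)=7c; end=15; A:t0 B:t1
  2. max(6,5)=6c; end=21; A:t2 B:t1
  3. max(2,9)=9c; end=30; A:t2 B:t3
  4. max(4,2)=4c; end=34; A:t4 B:t3
  5. max(7,3)=7c; end=41; A:t4 B:t5
  6. max(7,8)=8c; end=49; A:t6 B:t5
  7. max(4,7)=7c; end=56; A:t6 B:t7
  8. 4=4c; end=60; A:t6 B:t7

end_cycle[6] = 49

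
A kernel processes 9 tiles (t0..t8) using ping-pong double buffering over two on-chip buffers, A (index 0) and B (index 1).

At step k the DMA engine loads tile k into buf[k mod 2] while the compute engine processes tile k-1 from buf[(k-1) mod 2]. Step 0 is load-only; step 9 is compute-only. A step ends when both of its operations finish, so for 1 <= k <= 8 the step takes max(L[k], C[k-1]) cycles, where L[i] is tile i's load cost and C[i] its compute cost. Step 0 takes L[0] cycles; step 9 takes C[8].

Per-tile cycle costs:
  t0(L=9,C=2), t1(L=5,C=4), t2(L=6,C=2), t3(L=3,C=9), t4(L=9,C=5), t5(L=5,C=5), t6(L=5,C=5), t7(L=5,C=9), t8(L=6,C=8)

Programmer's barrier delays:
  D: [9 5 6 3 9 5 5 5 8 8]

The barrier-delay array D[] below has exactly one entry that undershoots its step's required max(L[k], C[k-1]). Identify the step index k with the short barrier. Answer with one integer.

hazard at step 8

[0] required=L[0]=9=9 vs D=9 ok
[1] required=max(L[1]=5,C[0]=2)=5 vs D=5 ok
[2] required=max(L[2]=6,C[1]=4)=6 vs D=6 ok
[3] required=max(L[3]=3,C[2]=2)=3 vs D=3 ok
[4] required=max(L[4]=9,C[3]=9)=9 vs D=9 ok
[5] required=max(L[5]=5,C[4]=5)=5 vs D=5 ok
[6] required=max(L[6]=5,C[5]=5)=5 vs D=5 ok
[7] required=max(L[7]=5,C[6]=5)=5 vs D=5 ok
[8] required=max(L[8]=6,C[7]=9)=9 vs D=8 SHORT
[9] required=C[8]=8=8 vs D=8 ok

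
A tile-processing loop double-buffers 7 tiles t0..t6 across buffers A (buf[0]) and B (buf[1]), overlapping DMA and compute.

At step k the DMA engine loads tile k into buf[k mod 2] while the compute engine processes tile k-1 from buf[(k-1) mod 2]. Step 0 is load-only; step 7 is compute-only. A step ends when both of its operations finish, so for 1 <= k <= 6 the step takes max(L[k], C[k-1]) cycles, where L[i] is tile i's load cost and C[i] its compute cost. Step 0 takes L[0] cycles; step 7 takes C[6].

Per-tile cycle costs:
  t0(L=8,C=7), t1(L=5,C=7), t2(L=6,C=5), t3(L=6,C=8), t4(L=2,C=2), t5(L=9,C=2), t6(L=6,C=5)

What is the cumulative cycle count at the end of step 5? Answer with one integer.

k=0 load=t0/8c comp=- wait=8 total=8
k=1 load=t1/5c comp=t0/7c wait=7 total=15
k=2 load=t2/6c comp=t1/7c wait=7 total=22
k=3 load=t3/6c comp=t2/5c wait=6 total=28
k=4 load=t4/2c comp=t3/8c wait=8 total=36
k=5 load=t5/9c comp=t4/2c wait=9 total=45
k=6 load=t6/6c comp=t5/2c wait=6 total=51
k=7 load=- comp=t6/5c wait=5 total=56

end_cycle[5] = 45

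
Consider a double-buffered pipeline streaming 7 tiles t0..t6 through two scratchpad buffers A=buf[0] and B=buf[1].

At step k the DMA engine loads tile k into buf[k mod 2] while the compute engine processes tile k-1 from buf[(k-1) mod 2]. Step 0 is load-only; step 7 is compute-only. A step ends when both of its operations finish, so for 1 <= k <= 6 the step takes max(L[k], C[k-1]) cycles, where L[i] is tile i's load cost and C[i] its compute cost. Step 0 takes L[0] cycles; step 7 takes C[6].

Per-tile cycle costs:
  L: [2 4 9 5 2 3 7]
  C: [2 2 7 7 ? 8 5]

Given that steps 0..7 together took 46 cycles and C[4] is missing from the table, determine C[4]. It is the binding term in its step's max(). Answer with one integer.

step 0 | dur = L[0]=2 = 2
step 1 | dur = max(L[1]=4, C[0]=2) = 4
step 2 | dur = max(L[2]=9, C[1]=2) = 9
step 3 | dur = max(L[3]=5, C[2]=7) = 7
step 4 | dur = max(L[4]=2, C[3]=7) = 7
step 5 | dur = max(L[5]=3, C[4]=?) = C[4]  (unknown; binding)
step 6 | dur = max(L[6]=7, C[5]=8) = 8
step 7 | dur = C[6]=5 = 5
sum of known step durations = 42
dur[5] = total - known = 46 - 42 = 4
C[4] is the binding max in step 5, so C[4] = dur[5] = 4

C[4] = 4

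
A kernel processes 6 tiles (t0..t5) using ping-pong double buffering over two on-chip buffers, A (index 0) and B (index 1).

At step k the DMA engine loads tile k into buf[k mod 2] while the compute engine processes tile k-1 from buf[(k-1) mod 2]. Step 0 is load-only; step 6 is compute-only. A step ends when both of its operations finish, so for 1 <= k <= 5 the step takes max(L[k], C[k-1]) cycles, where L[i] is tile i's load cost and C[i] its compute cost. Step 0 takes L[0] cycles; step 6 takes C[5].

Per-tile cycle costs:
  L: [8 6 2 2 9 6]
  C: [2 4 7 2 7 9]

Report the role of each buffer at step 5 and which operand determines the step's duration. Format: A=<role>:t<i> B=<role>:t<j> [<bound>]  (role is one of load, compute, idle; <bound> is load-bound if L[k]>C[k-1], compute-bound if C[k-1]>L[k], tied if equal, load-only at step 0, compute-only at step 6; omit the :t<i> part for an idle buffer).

  0. 8=8c; end=8; A:t0 B:-
  1. max(6,2)=6c; end=14; A:t0 B:t1
  2. max(2,4)=4c; end=18; A:t2 B:t1
  3. max(2,7)=7c; end=25; A:t2 B:t3
  4. max(9,2)=9c; end=34; A:t4 B:t3
  5. max(6,7)=7c; end=41; A:t4 B:t5
  6. 9=9c; end=50; A:t4 B:t5

step 5: A=compute:t4 B=load:t5 [compute-bound]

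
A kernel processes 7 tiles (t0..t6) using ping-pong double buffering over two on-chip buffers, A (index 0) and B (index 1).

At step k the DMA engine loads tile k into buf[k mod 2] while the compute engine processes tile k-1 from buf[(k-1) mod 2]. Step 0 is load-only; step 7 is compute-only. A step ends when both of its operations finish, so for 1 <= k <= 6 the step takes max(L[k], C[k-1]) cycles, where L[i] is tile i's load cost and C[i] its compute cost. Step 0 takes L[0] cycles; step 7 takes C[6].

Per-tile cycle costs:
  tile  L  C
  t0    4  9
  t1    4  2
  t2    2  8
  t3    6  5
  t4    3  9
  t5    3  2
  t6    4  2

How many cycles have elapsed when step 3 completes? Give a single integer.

step 0: L[0]=4 → dur=4, Σ=4 | A=load:t0 B=idle [load-only]
step 1: L[1]=4 C[0]=9 → dur=9, Σ=13 | A=compute:t0 B=load:t1 [compute-bound]
step 2: L[2]=2 C[1]=2 → dur=2, Σ=15 | A=load:t2 B=compute:t1 [tied]
step 3: L[3]=6 C[2]=8 → dur=8, Σ=23 | A=compute:t2 B=load:t3 [compute-bound]
step 4: L[4]=3 C[3]=5 → dur=5, Σ=28 | A=load:t4 B=compute:t3 [compute-bound]
step 5: L[5]=3 C[4]=9 → dur=9, Σ=37 | A=compute:t4 B=load:t5 [compute-bound]
step 6: L[6]=4 C[5]=2 → dur=4, Σ=41 | A=load:t6 B=compute:t5 [load-bound]
step 7: C[6]=2 → dur=2, Σ=43 | A=compute:t6 B=idle [compute-only]

end_cycle[3] = 23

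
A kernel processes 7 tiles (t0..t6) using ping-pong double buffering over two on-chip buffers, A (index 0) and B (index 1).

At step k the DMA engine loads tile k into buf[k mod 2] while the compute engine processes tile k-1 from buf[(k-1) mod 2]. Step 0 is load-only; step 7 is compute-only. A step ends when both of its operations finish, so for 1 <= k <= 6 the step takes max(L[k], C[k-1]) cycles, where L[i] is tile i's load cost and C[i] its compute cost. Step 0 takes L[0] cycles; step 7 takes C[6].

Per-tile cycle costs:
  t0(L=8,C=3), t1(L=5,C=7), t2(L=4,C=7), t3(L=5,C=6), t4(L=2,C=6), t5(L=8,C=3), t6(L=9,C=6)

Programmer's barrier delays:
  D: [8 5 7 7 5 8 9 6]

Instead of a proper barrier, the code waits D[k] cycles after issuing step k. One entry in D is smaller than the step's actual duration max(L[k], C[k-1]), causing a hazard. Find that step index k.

step 0: need L[0]=8 = 8; D[0]=8 ok
step 1: need max(L[1]=5,C[0]=3) = 5; D[1]=5 ok
step 2: need max(L[2]=4,C[1]=7) = 7; D[2]=7 ok
step 3: need max(L[3]=5,C[2]=7) = 7; D[3]=7 ok
step 4: need max(L[4]=2,C[3]=6) = 6; D[4]=5 SHORT
step 5: need max(L[5]=8,C[4]=6) = 8; D[5]=8 ok
step 6: need max(L[6]=9,C[5]=3) = 9; D[6]=9 ok
step 7: need C[6]=6 = 6; D[7]=6 ok

hazard at step 4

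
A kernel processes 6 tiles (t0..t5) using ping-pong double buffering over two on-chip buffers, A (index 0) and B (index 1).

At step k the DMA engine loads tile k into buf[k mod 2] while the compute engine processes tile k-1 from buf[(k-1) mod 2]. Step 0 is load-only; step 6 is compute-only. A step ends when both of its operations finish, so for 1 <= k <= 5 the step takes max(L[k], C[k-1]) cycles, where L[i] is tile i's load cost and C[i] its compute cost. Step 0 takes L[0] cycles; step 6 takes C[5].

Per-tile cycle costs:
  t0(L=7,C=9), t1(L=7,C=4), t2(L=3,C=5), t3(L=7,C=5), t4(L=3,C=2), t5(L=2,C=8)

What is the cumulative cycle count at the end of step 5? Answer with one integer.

end_cycle[5] = 34

step 0: L[0]=7 → dur=7, Σ=7 | A=load:t0 B=idle [load-only]
step 1: L[1]=7 C[0]=9 → dur=9, Σ=16 | A=compute:t0 B=load:t1 [compute-bound]
step 2: L[2]=3 C[1]=4 → dur=4, Σ=20 | A=load:t2 B=compute:t1 [compute-bound]
step 3: L[3]=7 C[2]=5 → dur=7, Σ=27 | A=compute:t2 B=load:t3 [load-bound]
step 4: L[4]=3 C[3]=5 → dur=5, Σ=32 | A=load:t4 B=compute:t3 [compute-bound]
step 5: L[5]=2 C[4]=2 → dur=2, Σ=34 | A=compute:t4 B=load:t5 [tied]
step 6: C[5]=8 → dur=8, Σ=42 | A=idle B=compute:t5 [compute-only]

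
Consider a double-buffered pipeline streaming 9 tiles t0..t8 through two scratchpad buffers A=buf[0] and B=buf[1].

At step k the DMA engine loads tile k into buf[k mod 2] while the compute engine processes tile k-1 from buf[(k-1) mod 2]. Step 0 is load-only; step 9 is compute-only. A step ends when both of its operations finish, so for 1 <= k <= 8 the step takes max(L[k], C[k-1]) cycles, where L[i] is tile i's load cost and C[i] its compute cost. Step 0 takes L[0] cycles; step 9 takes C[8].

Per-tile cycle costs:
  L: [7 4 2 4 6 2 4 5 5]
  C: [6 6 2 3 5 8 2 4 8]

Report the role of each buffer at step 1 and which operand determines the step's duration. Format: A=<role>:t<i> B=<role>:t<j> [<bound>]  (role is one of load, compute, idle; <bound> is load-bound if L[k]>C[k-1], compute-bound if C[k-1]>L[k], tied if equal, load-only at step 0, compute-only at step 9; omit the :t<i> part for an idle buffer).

step 1: A=compute:t0 B=load:t1 [compute-bound]

k=0 load=t0/7c comp=- wait=7 total=7
k=1 load=t1/4c comp=t0/6c wait=6 total=13
k=2 load=t2/2c comp=t1/6c wait=6 total=19
k=3 load=t3/4c comp=t2/2c wait=4 total=23
k=4 load=t4/6c comp=t3/3c wait=6 total=29
k=5 load=t5/2c comp=t4/5c wait=5 total=34
k=6 load=t6/4c comp=t5/8c wait=8 total=42
k=7 load=t7/5c comp=t6/2c wait=5 total=47
k=8 load=t8/5c comp=t7/4c wait=5 total=52
k=9 load=- comp=t8/8c wait=8 total=60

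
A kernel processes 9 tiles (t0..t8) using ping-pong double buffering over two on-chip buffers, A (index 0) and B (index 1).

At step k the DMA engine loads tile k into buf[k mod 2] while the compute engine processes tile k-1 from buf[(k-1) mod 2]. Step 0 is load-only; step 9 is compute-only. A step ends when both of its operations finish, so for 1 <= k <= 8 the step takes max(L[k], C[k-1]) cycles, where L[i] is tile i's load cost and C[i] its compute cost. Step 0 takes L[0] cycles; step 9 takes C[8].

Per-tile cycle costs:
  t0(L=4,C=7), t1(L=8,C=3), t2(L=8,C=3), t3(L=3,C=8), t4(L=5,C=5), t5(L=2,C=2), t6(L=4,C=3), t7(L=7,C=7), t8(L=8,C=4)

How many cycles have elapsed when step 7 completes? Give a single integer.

step 0: L[0]=4 → dur=4, Σ=4 | A=load:t0 B=idle [load-only]
step 1: L[1]=8 C[0]=7 → dur=8, Σ=12 | A=compute:t0 B=load:t1 [load-bound]
step 2: L[2]=8 C[1]=3 → dur=8, Σ=20 | A=load:t2 B=compute:t1 [load-bound]
step 3: L[3]=3 C[2]=3 → dur=3, Σ=23 | A=compute:t2 B=load:t3 [tied]
step 4: L[4]=5 C[3]=8 → dur=8, Σ=31 | A=load:t4 B=compute:t3 [compute-bound]
step 5: L[5]=2 C[4]=5 → dur=5, Σ=36 | A=compute:t4 B=load:t5 [compute-bound]
step 6: L[6]=4 C[5]=2 → dur=4, Σ=40 | A=load:t6 B=compute:t5 [load-bound]
step 7: L[7]=7 C[6]=3 → dur=7, Σ=47 | A=compute:t6 B=load:t7 [load-bound]
step 8: L[8]=8 C[7]=7 → dur=8, Σ=55 | A=load:t8 B=compute:t7 [load-bound]
step 9: C[8]=4 → dur=4, Σ=59 | A=compute:t8 B=idle [compute-only]

end_cycle[7] = 47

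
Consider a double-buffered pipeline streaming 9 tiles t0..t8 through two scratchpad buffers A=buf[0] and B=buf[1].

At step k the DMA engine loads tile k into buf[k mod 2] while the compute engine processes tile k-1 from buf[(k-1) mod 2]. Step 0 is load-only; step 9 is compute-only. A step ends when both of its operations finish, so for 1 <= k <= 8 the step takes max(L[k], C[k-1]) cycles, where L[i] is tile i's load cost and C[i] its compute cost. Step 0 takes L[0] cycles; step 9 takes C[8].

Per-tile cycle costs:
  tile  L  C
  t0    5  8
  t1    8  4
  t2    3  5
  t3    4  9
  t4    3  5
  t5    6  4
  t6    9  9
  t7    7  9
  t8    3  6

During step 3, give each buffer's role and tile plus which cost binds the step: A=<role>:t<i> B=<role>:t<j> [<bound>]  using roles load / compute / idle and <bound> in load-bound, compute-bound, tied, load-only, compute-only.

[0] DMA t0→A (5c) ∥ CU idle ⇒ 5c, clock 5
[1] DMA t1→B (8c) ∥ CU A:t0 (8c) ⇒ 8c, clock 13
[2] DMA t2→A (3c) ∥ CU B:t1 (4c) ⇒ 4c, clock 17
[3] DMA t3→B (4c) ∥ CU A:t2 (5c) ⇒ 5c, clock 22
[4] DMA t4→A (3c) ∥ CU B:t3 (9c) ⇒ 9c, clock 31
[5] DMA t5→B (6c) ∥ CU A:t4 (5c) ⇒ 6c, clock 37
[6] DMA t6→A (9c) ∥ CU B:t5 (4c) ⇒ 9c, clock 46
[7] DMA t7→B (7c) ∥ CU A:t6 (9c) ⇒ 9c, clock 55
[8] DMA t8→A (3c) ∥ CU B:t7 (9c) ⇒ 9c, clock 64
[9] DMA idle ∥ CU A:t8 (6c) ⇒ 6c, clock 70

step 3: A=compute:t2 B=load:t3 [compute-bound]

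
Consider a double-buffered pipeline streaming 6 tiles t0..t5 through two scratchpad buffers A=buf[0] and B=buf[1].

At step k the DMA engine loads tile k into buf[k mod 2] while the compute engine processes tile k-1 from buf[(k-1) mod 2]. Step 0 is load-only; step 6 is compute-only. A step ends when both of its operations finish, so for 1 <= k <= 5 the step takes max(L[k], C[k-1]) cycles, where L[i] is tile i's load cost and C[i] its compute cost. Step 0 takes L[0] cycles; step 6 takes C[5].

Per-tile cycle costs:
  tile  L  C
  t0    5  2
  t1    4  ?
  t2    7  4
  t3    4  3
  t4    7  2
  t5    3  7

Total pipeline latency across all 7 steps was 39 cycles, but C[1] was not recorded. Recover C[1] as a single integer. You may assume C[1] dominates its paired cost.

C[1] = 9

step 0 = dur = L[0]=5 = 5
step 1 = dur = max(L[1]=4, C[0]=2) = 4
step 2 = dur = max(L[2]=7, C[1]=?) = C[1]  (unknown; binding)
step 3 = dur = max(L[3]=4, C[2]=4) = 4
step 4 = dur = max(L[4]=7, C[3]=3) = 7
step 5 = dur = max(L[5]=3, C[4]=2) = 3
step 6 = dur = C[5]=7 = 7
sum of known step durations = 30
dur[2] = total - known = 39 - 30 = 9
C[1] is the binding max in step 2, so C[1] = dur[2] = 9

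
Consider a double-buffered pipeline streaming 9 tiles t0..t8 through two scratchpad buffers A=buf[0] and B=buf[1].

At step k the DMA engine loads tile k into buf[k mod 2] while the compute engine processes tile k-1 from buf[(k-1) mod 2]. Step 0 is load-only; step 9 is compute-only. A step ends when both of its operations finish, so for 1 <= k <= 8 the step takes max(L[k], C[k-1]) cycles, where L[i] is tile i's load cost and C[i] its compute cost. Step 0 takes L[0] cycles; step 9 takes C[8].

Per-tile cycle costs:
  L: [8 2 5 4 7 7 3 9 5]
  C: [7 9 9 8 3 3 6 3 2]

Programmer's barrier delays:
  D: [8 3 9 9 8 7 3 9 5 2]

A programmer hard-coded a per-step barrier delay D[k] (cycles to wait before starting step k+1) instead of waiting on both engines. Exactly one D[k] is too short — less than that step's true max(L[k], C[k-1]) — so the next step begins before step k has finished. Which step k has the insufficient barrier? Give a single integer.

[0] required=L[0]=8=8 vs D=8 ok
[1] required=max(L[1]=2,C[0]=7)=7 vs D=3 SHORT
[2] required=max(L[2]=5,C[1]=9)=9 vs D=9 ok
[3] required=max(L[3]=4,C[2]=9)=9 vs D=9 ok
[4] required=max(L[4]=7,C[3]=8)=8 vs D=8 ok
[5] required=max(L[5]=7,C[4]=3)=7 vs D=7 ok
[6] required=max(L[6]=3,C[5]=3)=3 vs D=3 ok
[7] required=max(L[7]=9,C[6]=6)=9 vs D=9 ok
[8] required=max(L[8]=5,C[7]=3)=5 vs D=5 ok
[9] required=C[8]=2=2 vs D=2 ok

hazard at step 1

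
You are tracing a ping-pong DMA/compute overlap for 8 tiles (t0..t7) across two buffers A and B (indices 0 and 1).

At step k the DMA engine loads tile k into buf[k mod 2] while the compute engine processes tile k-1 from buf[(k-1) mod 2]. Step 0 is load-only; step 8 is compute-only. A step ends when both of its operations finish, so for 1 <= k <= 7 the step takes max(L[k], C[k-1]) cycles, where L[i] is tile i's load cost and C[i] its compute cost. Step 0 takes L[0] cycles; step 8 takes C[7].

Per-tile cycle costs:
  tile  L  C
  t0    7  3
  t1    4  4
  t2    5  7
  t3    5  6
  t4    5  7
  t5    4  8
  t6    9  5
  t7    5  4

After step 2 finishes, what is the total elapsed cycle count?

end_cycle[2] = 16

step 0: L[0]=7 → dur=7, Σ=7 | A=load:t0 B=idle [load-only]
step 1: L[1]=4 C[0]=3 → dur=4, Σ=11 | A=compute:t0 B=load:t1 [load-bound]
step 2: L[2]=5 C[1]=4 → dur=5, Σ=16 | A=load:t2 B=compute:t1 [load-bound]
step 3: L[3]=5 C[2]=7 → dur=7, Σ=23 | A=compute:t2 B=load:t3 [compute-bound]
step 4: L[4]=5 C[3]=6 → dur=6, Σ=29 | A=load:t4 B=compute:t3 [compute-bound]
step 5: L[5]=4 C[4]=7 → dur=7, Σ=36 | A=compute:t4 B=load:t5 [compute-bound]
step 6: L[6]=9 C[5]=8 → dur=9, Σ=45 | A=load:t6 B=compute:t5 [load-bound]
step 7: L[7]=5 C[6]=5 → dur=5, Σ=50 | A=compute:t6 B=load:t7 [tied]
step 8: C[7]=4 → dur=4, Σ=54 | A=idle B=compute:t7 [compute-only]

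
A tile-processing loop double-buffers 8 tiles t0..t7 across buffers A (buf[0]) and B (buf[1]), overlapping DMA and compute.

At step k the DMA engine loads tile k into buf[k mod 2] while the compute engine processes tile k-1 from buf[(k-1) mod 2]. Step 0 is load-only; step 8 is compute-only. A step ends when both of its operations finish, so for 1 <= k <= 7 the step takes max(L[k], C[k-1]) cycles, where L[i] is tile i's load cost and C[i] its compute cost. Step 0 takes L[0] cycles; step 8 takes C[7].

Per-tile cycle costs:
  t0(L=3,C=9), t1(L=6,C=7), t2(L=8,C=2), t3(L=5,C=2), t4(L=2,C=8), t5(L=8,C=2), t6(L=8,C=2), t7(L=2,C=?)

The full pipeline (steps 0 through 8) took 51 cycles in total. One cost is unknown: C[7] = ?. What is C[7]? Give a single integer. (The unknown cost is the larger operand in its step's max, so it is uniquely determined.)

step 0 → dur = L[0]=3 = 3
step 1 → dur = max(L[1]=6, C[0]=9) = 9
step 2 → dur = max(L[2]=8, C[1]=7) = 8
step 3 → dur = max(L[3]=5, C[2]=2) = 5
step 4 → dur = max(L[4]=2, C[3]=2) = 2
step 5 → dur = max(L[5]=8, C[4]=8) = 8
step 6 → dur = max(L[6]=8, C[5]=2) = 8
step 7 → dur = max(L[7]=2, C[6]=2) = 2
step 8 → dur = C[7]=? = C[7]  (unknown; binding)
sum of known step durations = 45
dur[8] = total - known = 51 - 45 = 6
C[7] is the binding max in step 8, so C[7] = dur[8] = 6

C[7] = 6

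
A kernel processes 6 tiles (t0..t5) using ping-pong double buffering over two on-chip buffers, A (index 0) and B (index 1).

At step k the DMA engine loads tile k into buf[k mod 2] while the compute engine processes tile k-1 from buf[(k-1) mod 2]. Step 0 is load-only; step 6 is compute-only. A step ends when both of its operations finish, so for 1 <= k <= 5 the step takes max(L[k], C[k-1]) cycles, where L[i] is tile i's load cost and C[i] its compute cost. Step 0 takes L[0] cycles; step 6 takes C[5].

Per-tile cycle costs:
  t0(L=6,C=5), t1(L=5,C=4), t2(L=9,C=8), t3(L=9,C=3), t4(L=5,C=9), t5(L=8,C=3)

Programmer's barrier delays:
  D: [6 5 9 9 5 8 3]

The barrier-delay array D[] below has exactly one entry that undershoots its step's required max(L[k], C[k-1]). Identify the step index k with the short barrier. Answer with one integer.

hazard at step 5

step 0: need L[0]=6 = 6; D[0]=6 ok
step 1: need max(L[1]=5,C[0]=5) = 5; D[1]=5 ok
step 2: need max(L[2]=9,C[1]=4) = 9; D[2]=9 ok
step 3: need max(L[3]=9,C[2]=8) = 9; D[3]=9 ok
step 4: need max(L[4]=5,C[3]=3) = 5; D[4]=5 ok
step 5: need max(L[5]=8,C[4]=9) = 9; D[5]=8 SHORT
step 6: need C[5]=3 = 3; D[6]=3 ok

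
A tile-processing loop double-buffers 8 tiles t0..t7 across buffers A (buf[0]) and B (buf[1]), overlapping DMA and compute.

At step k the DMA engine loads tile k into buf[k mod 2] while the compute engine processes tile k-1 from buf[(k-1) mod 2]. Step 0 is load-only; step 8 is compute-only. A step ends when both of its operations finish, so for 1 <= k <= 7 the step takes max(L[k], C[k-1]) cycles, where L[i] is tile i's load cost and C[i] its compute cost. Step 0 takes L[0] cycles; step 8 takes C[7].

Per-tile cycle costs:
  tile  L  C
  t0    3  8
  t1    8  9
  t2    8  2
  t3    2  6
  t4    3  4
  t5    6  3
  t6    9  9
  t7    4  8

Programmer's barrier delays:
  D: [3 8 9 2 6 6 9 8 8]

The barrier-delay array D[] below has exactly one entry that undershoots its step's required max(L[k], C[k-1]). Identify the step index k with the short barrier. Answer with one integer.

hazard at step 7

k=0 barrier L[0]=3→3c, D[0]=3 ok
k=1 barrier max(L[1]=8,C[0]=8)→8c, D[1]=8 ok
k=2 barrier max(L[2]=8,C[1]=9)→9c, D[2]=9 ok
k=3 barrier max(L[3]=2,C[2]=2)→2c, D[3]=2 ok
k=4 barrier max(L[4]=3,C[3]=6)→6c, D[4]=6 ok
k=5 barrier max(L[5]=6,C[4]=4)→6c, D[5]=6 ok
k=6 barrier max(L[6]=9,C[5]=3)→9c, D[6]=9 ok
k=7 barrier max(L[7]=4,C[6]=9)→9c, D[7]=8 SHORT
k=8 barrier C[7]=8→8c, D[8]=8 ok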